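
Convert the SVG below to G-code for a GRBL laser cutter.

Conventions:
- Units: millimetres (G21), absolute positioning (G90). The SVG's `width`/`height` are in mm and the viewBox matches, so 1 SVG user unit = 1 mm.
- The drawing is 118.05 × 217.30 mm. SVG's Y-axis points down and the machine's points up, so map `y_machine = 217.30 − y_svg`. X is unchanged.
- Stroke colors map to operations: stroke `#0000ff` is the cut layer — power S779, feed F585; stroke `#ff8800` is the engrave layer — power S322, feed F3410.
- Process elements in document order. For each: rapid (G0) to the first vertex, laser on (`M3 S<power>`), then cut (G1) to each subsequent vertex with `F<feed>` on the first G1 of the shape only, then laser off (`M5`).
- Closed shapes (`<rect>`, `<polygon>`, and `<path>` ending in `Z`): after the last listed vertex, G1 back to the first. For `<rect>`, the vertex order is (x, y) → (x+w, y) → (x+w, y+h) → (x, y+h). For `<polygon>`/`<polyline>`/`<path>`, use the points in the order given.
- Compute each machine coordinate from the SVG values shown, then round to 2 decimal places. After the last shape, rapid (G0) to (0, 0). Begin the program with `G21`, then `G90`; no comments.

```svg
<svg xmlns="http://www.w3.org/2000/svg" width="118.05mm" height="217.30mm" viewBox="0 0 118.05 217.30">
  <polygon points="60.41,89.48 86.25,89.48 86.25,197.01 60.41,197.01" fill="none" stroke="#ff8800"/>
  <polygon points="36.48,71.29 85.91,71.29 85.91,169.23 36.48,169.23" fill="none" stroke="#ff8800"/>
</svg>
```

viewBox `0 0 118.05 217.30` with mm width/height → 1 unit = 1 mm. Flip: y_m = 217.30 − y_svg.

**Shape 1** — `<polygon>` rectangle, stroke `#ff8800` → engrave (S322, F3410). Machine vertices: (60.41,127.82) → (86.25,127.82) → (86.25,20.29) → (60.41,20.29) → (60.41,127.82). Closed: final G1 returns to the first vertex.

**Shape 2** — `<polygon>` rectangle, stroke `#ff8800` → engrave (S322, F3410). Machine vertices: (36.48,146.01) → (85.91,146.01) → (85.91,48.07) → (36.48,48.07) → (36.48,146.01). Closed: final G1 returns to the first vertex.

G21
G90
G0 X60.41 Y127.82
M3 S322
G1 X86.25 Y127.82 F3410
G1 X86.25 Y20.29
G1 X60.41 Y20.29
G1 X60.41 Y127.82
M5
G0 X36.48 Y146.01
M3 S322
G1 X85.91 Y146.01 F3410
G1 X85.91 Y48.07
G1 X36.48 Y48.07
G1 X36.48 Y146.01
M5
G0 X0.00 Y0.00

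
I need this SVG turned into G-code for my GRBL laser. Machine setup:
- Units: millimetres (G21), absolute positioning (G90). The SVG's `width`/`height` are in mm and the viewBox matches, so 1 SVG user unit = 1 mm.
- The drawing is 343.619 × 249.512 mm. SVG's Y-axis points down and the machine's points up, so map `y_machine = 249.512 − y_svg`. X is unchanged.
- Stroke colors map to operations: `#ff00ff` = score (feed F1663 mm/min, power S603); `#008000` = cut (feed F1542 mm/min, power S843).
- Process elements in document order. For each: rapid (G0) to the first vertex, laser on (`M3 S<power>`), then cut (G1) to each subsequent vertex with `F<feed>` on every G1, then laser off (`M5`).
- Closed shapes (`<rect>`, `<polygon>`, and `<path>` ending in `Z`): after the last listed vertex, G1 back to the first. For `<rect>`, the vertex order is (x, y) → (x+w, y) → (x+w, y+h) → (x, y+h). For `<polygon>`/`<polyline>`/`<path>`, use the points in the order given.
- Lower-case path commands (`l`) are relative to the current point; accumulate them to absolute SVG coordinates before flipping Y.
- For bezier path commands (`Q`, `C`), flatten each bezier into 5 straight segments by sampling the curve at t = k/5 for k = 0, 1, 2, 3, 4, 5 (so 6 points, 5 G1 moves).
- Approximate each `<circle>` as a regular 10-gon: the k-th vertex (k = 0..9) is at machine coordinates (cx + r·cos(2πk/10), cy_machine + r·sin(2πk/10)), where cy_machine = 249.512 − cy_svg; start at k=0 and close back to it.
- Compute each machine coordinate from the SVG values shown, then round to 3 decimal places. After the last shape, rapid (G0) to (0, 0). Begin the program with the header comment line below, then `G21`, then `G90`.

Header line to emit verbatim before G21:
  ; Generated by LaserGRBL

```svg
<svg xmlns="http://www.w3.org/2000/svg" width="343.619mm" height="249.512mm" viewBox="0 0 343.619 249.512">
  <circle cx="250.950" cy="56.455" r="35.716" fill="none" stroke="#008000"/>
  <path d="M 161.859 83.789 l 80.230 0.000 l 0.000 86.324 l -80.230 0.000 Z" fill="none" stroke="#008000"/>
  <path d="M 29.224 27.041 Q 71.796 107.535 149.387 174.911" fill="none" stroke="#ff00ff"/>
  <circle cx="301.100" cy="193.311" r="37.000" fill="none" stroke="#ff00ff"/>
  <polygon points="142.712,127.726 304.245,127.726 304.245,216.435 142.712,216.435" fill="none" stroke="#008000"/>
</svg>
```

viewBox `0 0 343.619 249.512` with mm width/height → 1 unit = 1 mm. Flip: y_m = 249.512 − y_svg.

**Shape 1** — `<circle>` circle, stroke `#008000` → cut (S843, F1542). Machine vertices: (286.666,193.057) → (279.845,214.050) → (261.987,227.025) → (239.913,227.025) → (222.055,214.050) → (215.234,193.057) → (222.055,172.064) → (239.913,159.089) → (261.987,159.089) → (279.845,172.064) → (286.666,193.057). Closed: final G1 returns to the first vertex.

**Shape 2** — `<path>` rectangle, stroke `#008000` → cut (S843, F1542). Machine vertices: (161.859,165.723) → (242.089,165.723) → (242.089,79.399) → (161.859,79.399) → (161.859,165.723). Closed: final G1 returns to the first vertex.

**Shape 3** — `<path>` quadratic bezier, stroke `#ff00ff` → score (S603, F1663). Control points (SVG): P0=(29.224,27.041), P1=(71.796,107.535), P2=(149.387,174.911); sampled at t=k/5. Machine vertices: (29.224,222.471) → (47.654,190.798) → (68.885,160.175) → (92.917,130.601) → (119.751,102.076) → (149.387,74.601). Open path.

**Shape 4** — `<circle>` circle, stroke `#ff00ff` → score (S603, F1663). Machine vertices: (338.100,56.201) → (331.034,77.949) → (312.534,91.390) → (289.666,91.390) → (271.166,77.949) → (264.100,56.201) → (271.166,34.453) → (289.666,21.012) → (312.534,21.012) → (331.034,34.453) → (338.100,56.201). Closed: final G1 returns to the first vertex.

**Shape 5** — `<polygon>` rectangle, stroke `#008000` → cut (S843, F1542). Machine vertices: (142.712,121.786) → (304.245,121.786) → (304.245,33.077) → (142.712,33.077) → (142.712,121.786). Closed: final G1 returns to the first vertex.

; Generated by LaserGRBL
G21
G90
G0 X286.666 Y193.057
M3 S843
G1 X279.845 Y214.050 F1542
G1 X261.987 Y227.025 F1542
G1 X239.913 Y227.025 F1542
G1 X222.055 Y214.050 F1542
G1 X215.234 Y193.057 F1542
G1 X222.055 Y172.064 F1542
G1 X239.913 Y159.089 F1542
G1 X261.987 Y159.089 F1542
G1 X279.845 Y172.064 F1542
G1 X286.666 Y193.057 F1542
M5
G0 X161.859 Y165.723
M3 S843
G1 X242.089 Y165.723 F1542
G1 X242.089 Y79.399 F1542
G1 X161.859 Y79.399 F1542
G1 X161.859 Y165.723 F1542
M5
G0 X29.224 Y222.471
M3 S603
G1 X47.654 Y190.798 F1663
G1 X68.885 Y160.175 F1663
G1 X92.917 Y130.601 F1663
G1 X119.751 Y102.076 F1663
G1 X149.387 Y74.601 F1663
M5
G0 X338.100 Y56.201
M3 S603
G1 X331.034 Y77.949 F1663
G1 X312.534 Y91.390 F1663
G1 X289.666 Y91.390 F1663
G1 X271.166 Y77.949 F1663
G1 X264.100 Y56.201 F1663
G1 X271.166 Y34.453 F1663
G1 X289.666 Y21.012 F1663
G1 X312.534 Y21.012 F1663
G1 X331.034 Y34.453 F1663
G1 X338.100 Y56.201 F1663
M5
G0 X142.712 Y121.786
M3 S843
G1 X304.245 Y121.786 F1542
G1 X304.245 Y33.077 F1542
G1 X142.712 Y33.077 F1542
G1 X142.712 Y121.786 F1542
M5
G0 X0.000 Y0.000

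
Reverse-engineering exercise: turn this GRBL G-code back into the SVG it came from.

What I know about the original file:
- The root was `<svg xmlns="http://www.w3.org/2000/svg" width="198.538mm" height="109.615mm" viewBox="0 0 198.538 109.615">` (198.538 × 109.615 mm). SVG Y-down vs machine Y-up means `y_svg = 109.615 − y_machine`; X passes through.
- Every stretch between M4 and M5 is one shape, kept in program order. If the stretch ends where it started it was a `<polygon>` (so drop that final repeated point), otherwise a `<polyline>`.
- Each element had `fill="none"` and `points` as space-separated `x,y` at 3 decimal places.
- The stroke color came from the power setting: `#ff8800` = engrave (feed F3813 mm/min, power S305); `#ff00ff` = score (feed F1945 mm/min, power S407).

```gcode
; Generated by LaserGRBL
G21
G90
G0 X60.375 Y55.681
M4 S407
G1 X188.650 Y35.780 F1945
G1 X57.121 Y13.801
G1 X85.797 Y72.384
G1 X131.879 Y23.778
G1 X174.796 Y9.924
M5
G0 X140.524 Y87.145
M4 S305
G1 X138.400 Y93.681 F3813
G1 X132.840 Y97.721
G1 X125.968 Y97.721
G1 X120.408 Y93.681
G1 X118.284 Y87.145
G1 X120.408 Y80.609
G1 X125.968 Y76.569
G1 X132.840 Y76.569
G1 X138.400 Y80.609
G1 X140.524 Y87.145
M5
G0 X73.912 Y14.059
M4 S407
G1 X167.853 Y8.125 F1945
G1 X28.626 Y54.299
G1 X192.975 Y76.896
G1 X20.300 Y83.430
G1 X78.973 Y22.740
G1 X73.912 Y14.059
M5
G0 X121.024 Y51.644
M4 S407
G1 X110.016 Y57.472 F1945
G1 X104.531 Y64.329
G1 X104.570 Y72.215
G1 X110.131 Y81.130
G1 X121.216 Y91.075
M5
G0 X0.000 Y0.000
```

Each laser-on run becomes one SVG element. Flip Y back into SVG space with y_svg = 109.615 − y_machine.

Run 1: S407 ⇒ score layer `#ff00ff`. The run is open, so emit a `<polyline>` with points (Y-flipped): 60.375,53.934 188.650,73.835 57.121,95.814 85.797,37.231 131.879,85.837 174.796,99.691.

Run 2: power S305 maps to stroke `#ff8800` (engrave). The run returns to its start, so emit a `<polygon>` with points (Y-flipped): 140.524,22.470 138.400,15.934 132.840,11.894 125.968,11.894 120.408,15.934 118.284,22.470 120.408,29.006 125.968,33.046 132.840,33.046 138.400,29.006.

Run 3: the run's S407 means `#ff00ff` (score). The run returns to its start, so emit a `<polygon>` with points (Y-flipped): 73.912,95.556 167.853,101.490 28.626,55.316 192.975,32.719 20.300,26.185 78.973,86.875.

Run 4: the run's S407 means `#ff00ff` (score). The run is open, so emit a `<polyline>` with points (Y-flipped): 121.024,57.971 110.016,52.143 104.531,45.286 104.570,37.400 110.131,28.485 121.216,18.540.

<svg xmlns="http://www.w3.org/2000/svg" width="198.538mm" height="109.615mm" viewBox="0 0 198.538 109.615">
  <polyline points="60.375,53.934 188.650,73.835 57.121,95.814 85.797,37.231 131.879,85.837 174.796,99.691" fill="none" stroke="#ff00ff"/>
  <polygon points="140.524,22.470 138.400,15.934 132.840,11.894 125.968,11.894 120.408,15.934 118.284,22.470 120.408,29.006 125.968,33.046 132.840,33.046 138.400,29.006" fill="none" stroke="#ff8800"/>
  <polygon points="73.912,95.556 167.853,101.490 28.626,55.316 192.975,32.719 20.300,26.185 78.973,86.875" fill="none" stroke="#ff00ff"/>
  <polyline points="121.024,57.971 110.016,52.143 104.531,45.286 104.570,37.400 110.131,28.485 121.216,18.540" fill="none" stroke="#ff00ff"/>
</svg>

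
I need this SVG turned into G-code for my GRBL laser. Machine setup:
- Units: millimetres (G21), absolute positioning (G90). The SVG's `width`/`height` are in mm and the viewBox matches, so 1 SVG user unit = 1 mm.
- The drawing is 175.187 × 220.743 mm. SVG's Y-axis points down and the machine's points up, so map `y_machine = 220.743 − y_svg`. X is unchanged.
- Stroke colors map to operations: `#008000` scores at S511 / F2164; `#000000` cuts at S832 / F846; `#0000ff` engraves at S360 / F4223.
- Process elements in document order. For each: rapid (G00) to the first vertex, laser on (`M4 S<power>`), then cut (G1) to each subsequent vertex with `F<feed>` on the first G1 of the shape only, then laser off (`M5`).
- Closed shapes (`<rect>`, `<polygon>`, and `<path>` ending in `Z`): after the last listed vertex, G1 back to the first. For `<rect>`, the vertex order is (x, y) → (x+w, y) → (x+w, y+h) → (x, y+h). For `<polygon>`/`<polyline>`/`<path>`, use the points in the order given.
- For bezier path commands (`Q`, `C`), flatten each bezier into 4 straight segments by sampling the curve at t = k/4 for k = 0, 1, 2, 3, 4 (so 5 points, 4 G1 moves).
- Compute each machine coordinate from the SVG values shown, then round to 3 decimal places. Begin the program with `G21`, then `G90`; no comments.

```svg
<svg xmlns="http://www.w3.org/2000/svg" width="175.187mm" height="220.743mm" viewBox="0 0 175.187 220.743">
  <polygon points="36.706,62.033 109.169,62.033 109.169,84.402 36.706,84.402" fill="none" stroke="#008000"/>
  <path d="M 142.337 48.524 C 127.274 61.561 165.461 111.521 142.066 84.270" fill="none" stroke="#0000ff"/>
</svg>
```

G21
G90
G00 X36.706 Y158.710
M4 S511
G1 X109.169 Y158.710 F2164
G1 X109.169 Y136.341
G1 X36.706 Y136.341
G1 X36.706 Y158.710
M5
G00 X142.337 Y172.219
M4 S360
G1 X139.230 Y157.302 F4223
G1 X145.326 Y139.238
G1 X149.860 Y128.728
G1 X142.066 Y136.473
M5

viewBox `0 0 175.187 220.743` with mm width/height → 1 unit = 1 mm. Flip: y_m = 220.743 − y_svg.

**Shape 1** — `<polygon>` rectangle, stroke `#008000` → score (S511, F2164). Machine vertices: (36.706,158.710) → (109.169,158.710) → (109.169,136.341) → (36.706,136.341) → (36.706,158.710). Closed: final G1 returns to the first vertex.

**Shape 2** — `<path>` cubic bezier, stroke `#0000ff` → engrave (S360, F4223). Control points (SVG): P0=(142.337,48.524), P1=(127.274,61.561), P2=(165.461,111.521), P3=(142.066,84.270); sampled at t=k/4. Machine vertices: (142.337,172.219) → (139.230,157.302) → (145.326,139.238) → (149.860,128.728) → (142.066,136.473). Open path.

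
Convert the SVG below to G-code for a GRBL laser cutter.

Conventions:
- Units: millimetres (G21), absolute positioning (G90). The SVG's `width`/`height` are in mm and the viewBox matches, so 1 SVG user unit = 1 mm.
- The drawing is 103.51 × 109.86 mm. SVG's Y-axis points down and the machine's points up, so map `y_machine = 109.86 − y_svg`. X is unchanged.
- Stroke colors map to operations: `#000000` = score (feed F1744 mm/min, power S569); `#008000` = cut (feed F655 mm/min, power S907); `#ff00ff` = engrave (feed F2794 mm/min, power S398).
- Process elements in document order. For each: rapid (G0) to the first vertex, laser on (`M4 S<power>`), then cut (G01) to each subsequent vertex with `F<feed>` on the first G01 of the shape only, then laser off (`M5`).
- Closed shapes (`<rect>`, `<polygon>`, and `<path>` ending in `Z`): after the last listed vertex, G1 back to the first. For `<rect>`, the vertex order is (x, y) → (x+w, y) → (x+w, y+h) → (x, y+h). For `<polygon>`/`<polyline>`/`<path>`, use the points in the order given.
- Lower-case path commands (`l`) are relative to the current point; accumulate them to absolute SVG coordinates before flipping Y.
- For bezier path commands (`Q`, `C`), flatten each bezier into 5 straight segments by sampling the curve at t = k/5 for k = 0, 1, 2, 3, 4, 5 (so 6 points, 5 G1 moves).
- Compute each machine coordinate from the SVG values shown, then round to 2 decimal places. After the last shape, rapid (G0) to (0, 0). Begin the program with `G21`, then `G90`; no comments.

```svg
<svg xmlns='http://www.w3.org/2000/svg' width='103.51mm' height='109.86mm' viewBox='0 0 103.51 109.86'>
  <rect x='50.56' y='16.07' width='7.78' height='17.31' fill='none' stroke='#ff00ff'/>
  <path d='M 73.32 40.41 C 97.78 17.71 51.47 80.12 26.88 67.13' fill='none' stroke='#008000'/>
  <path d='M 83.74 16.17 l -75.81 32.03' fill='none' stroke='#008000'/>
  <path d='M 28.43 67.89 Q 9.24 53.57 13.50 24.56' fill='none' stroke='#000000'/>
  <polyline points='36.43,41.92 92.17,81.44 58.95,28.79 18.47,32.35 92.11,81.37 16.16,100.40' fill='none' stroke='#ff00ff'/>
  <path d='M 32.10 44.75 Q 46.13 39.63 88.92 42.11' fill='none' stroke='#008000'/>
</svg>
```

viewBox `0 0 103.51 109.86` with mm width/height → 1 unit = 1 mm. Flip: y_m = 109.86 − y_svg.

**Shape 1** — `<rect>` rectangle, stroke `#ff00ff` → engrave (S398, F2794). Machine vertices: (50.56,93.79) → (58.34,93.79) → (58.34,76.48) → (50.56,76.48) → (50.56,93.79). Closed: final G1 returns to the first vertex.

**Shape 2** — `<path>` cubic bezier, stroke `#008000` → cut (S907, F655). Control points (SVG): P0=(73.32,40.41), P1=(97.78,17.71), P2=(51.47,80.12), P3=(26.88,67.13); sampled at t=k/5. Machine vertices: (73.32,69.45) → (80.24,74.14) → (74.62,66.11) → (60.89,53.06) → (43.50,42.70) → (26.88,42.73). Open path.

**Shape 3** — `<path>` line segment, stroke `#008000` → cut (S907, F655). Machine vertices: (83.74,93.69) → (7.93,61.66). Open path.

**Shape 4** — `<path>` quadratic bezier, stroke `#000000` → score (S569, F1744). Control points (SVG): P0=(28.43,67.89), P1=(9.24,53.57), P2=(13.50,24.56); sampled at t=k/5. Machine vertices: (28.43,41.97) → (21.69,48.29) → (16.83,55.78) → (13.84,64.44) → (12.73,74.28) → (13.50,85.30). Open path.

**Shape 5** — `<polyline>` open polyline, stroke `#ff00ff` → engrave (S398, F2794). Machine vertices: (36.43,67.94) → (92.17,28.42) → (58.95,81.07) → (18.47,77.51) → (92.11,28.49) → (16.16,9.46). Open path.

**Shape 6** — `<path>` quadratic bezier, stroke `#008000` → cut (S907, F655). Control points (SVG): P0=(32.10,44.75), P1=(46.13,39.63), P2=(88.92,42.11); sampled at t=k/5. Machine vertices: (32.10,65.11) → (38.86,66.85) → (47.93,67.99) → (59.29,68.52) → (72.95,68.44) → (88.92,67.75). Open path.

G21
G90
G0 X50.56 Y93.79
M4 S398
G01 X58.34 Y93.79 F2794
G01 X58.34 Y76.48
G01 X50.56 Y76.48
G01 X50.56 Y93.79
M5
G0 X73.32 Y69.45
M4 S907
G01 X80.24 Y74.14 F655
G01 X74.62 Y66.11
G01 X60.89 Y53.06
G01 X43.50 Y42.70
G01 X26.88 Y42.73
M5
G0 X83.74 Y93.69
M4 S907
G01 X7.93 Y61.66 F655
M5
G0 X28.43 Y41.97
M4 S569
G01 X21.69 Y48.29 F1744
G01 X16.83 Y55.78
G01 X13.84 Y64.44
G01 X12.73 Y74.28
G01 X13.50 Y85.30
M5
G0 X36.43 Y67.94
M4 S398
G01 X92.17 Y28.42 F2794
G01 X58.95 Y81.07
G01 X18.47 Y77.51
G01 X92.11 Y28.49
G01 X16.16 Y9.46
M5
G0 X32.10 Y65.11
M4 S907
G01 X38.86 Y66.85 F655
G01 X47.93 Y67.99
G01 X59.29 Y68.52
G01 X72.95 Y68.44
G01 X88.92 Y67.75
M5
G0 X0.00 Y0.00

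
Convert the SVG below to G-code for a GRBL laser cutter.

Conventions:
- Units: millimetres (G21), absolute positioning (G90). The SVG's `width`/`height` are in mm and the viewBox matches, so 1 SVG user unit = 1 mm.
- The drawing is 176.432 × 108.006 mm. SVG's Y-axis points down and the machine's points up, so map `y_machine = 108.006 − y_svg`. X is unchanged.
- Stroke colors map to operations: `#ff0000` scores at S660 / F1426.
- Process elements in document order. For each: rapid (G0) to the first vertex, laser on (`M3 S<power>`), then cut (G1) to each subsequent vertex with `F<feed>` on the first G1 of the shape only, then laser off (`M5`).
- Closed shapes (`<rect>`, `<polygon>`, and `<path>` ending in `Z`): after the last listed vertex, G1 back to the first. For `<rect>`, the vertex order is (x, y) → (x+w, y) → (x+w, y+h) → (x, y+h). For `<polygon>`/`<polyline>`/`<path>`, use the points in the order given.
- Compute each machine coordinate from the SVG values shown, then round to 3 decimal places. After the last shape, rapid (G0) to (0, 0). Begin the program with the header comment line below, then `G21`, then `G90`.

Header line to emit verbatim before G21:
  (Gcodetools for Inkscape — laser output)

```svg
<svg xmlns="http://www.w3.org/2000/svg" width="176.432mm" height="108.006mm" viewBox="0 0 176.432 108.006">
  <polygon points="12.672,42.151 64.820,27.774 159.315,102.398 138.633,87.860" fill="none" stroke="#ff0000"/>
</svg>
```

(Gcodetools for Inkscape — laser output)
G21
G90
G0 X12.672 Y65.855
M3 S660
G1 X64.820 Y80.232 F1426
G1 X159.315 Y5.608
G1 X138.633 Y20.146
G1 X12.672 Y65.855
M5
G0 X0.000 Y0.000

viewBox `0 0 176.432 108.006` with mm width/height → 1 unit = 1 mm. Flip: y_m = 108.006 − y_svg.

**Shape 1** — `<polygon>` closed polygon, stroke `#ff0000` → score (S660, F1426). Machine vertices: (12.672,65.855) → (64.820,80.232) → (159.315,5.608) → (138.633,20.146) → (12.672,65.855). Closed: final G1 returns to the first vertex.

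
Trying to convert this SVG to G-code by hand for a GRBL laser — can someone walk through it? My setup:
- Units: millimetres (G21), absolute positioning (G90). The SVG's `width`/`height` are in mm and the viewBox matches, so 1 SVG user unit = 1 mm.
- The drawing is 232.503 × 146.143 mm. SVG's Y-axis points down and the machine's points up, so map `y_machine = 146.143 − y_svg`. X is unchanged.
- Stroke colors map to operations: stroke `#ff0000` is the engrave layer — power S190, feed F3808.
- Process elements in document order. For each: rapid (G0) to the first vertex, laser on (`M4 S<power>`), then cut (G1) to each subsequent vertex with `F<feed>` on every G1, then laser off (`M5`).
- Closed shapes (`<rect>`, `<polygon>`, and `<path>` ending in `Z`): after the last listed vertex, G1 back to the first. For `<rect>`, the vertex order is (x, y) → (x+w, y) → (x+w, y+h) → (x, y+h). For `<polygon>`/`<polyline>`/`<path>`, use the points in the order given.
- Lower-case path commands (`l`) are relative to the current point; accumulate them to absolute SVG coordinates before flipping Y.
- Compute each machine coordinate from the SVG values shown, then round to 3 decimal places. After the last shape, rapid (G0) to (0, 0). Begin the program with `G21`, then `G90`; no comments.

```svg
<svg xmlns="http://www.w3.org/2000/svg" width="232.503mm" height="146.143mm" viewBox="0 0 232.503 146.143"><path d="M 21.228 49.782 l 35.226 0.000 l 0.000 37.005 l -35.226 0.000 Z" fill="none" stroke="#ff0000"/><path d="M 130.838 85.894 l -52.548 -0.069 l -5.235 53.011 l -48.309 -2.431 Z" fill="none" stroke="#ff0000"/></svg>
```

viewBox `0 0 232.503 146.143` with mm width/height → 1 unit = 1 mm. Flip: y_m = 146.143 − y_svg.

**Shape 1** — `<path>` rectangle, stroke `#ff0000` → engrave (S190, F3808). Machine vertices: (21.228,96.361) → (56.454,96.361) → (56.454,59.356) → (21.228,59.356) → (21.228,96.361). Closed: final G1 returns to the first vertex.

**Shape 2** — `<path>` closed polygon, stroke `#ff0000` → engrave (S190, F3808). Machine vertices: (130.838,60.249) → (78.290,60.318) → (73.055,7.307) → (24.746,9.738) → (130.838,60.249). Closed: final G1 returns to the first vertex.

G21
G90
G0 X21.228 Y96.361
M4 S190
G1 X56.454 Y96.361 F3808
G1 X56.454 Y59.356 F3808
G1 X21.228 Y59.356 F3808
G1 X21.228 Y96.361 F3808
M5
G0 X130.838 Y60.249
M4 S190
G1 X78.290 Y60.318 F3808
G1 X73.055 Y7.307 F3808
G1 X24.746 Y9.738 F3808
G1 X130.838 Y60.249 F3808
M5
G0 X0.000 Y0.000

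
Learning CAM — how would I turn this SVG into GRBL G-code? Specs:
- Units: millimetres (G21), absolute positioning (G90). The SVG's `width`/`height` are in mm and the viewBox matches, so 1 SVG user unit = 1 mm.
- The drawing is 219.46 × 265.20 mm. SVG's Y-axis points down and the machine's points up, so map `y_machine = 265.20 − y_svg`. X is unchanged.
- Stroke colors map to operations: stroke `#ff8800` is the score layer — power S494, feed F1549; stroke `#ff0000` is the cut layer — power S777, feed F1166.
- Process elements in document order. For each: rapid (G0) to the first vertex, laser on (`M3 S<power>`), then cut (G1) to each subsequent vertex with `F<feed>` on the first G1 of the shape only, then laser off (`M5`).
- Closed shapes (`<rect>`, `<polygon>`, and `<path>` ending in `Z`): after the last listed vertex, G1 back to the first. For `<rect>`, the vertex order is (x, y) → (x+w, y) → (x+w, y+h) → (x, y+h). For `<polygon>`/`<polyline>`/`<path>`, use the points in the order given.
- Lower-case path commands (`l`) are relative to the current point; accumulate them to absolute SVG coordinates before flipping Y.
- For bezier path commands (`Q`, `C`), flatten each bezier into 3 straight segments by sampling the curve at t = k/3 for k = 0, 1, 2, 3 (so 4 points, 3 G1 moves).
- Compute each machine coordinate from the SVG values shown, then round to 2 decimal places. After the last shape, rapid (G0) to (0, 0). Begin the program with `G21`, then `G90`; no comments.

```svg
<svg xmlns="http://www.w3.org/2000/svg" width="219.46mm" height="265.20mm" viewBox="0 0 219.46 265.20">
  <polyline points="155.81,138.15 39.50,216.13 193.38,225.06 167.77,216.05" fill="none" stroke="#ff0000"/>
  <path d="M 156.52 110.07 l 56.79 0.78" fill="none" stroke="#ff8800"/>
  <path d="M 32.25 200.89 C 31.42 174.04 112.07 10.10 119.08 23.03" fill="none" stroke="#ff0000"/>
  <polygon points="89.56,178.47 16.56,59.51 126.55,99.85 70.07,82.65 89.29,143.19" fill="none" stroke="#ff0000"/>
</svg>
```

G21
G90
G0 X155.81 Y127.05
M3 S777
G1 X39.50 Y49.07 F1166
G1 X193.38 Y40.14
G1 X167.77 Y49.15
M5
G0 X156.52 Y155.13
M3 S494
G1 X213.31 Y154.35 F1549
M5
G0 X32.25 Y64.31
M3 S777
G1 X52.83 Y125.23 F1166
G1 X93.27 Y207.77
G1 X119.08 Y242.17
M5
G0 X89.56 Y86.73
M3 S777
G1 X16.56 Y205.69 F1166
G1 X126.55 Y165.35
G1 X70.07 Y182.55
G1 X89.29 Y122.01
G1 X89.56 Y86.73
M5
G0 X0.00 Y0.00

viewBox `0 0 219.46 265.20` with mm width/height → 1 unit = 1 mm. Flip: y_m = 265.20 − y_svg.

**Shape 1** — `<polyline>` open polyline, stroke `#ff0000` → cut (S777, F1166). Machine vertices: (155.81,127.05) → (39.50,49.07) → (193.38,40.14) → (167.77,49.15). Open path.

**Shape 2** — `<path>` line segment, stroke `#ff8800` → score (S494, F1549). Machine vertices: (156.52,155.13) → (213.31,154.35). Open path.

**Shape 3** — `<path>` cubic bezier, stroke `#ff0000` → cut (S777, F1166). Control points (SVG): P0=(32.25,200.89), P1=(31.42,174.04), P2=(112.07,10.10), P3=(119.08,23.03); sampled at t=k/3. Machine vertices: (32.25,64.31) → (52.83,125.23) → (93.27,207.77) → (119.08,242.17). Open path.

**Shape 4** — `<polygon>` closed polygon, stroke `#ff0000` → cut (S777, F1166). Machine vertices: (89.56,86.73) → (16.56,205.69) → (126.55,165.35) → (70.07,182.55) → (89.29,122.01) → (89.56,86.73). Closed: final G1 returns to the first vertex.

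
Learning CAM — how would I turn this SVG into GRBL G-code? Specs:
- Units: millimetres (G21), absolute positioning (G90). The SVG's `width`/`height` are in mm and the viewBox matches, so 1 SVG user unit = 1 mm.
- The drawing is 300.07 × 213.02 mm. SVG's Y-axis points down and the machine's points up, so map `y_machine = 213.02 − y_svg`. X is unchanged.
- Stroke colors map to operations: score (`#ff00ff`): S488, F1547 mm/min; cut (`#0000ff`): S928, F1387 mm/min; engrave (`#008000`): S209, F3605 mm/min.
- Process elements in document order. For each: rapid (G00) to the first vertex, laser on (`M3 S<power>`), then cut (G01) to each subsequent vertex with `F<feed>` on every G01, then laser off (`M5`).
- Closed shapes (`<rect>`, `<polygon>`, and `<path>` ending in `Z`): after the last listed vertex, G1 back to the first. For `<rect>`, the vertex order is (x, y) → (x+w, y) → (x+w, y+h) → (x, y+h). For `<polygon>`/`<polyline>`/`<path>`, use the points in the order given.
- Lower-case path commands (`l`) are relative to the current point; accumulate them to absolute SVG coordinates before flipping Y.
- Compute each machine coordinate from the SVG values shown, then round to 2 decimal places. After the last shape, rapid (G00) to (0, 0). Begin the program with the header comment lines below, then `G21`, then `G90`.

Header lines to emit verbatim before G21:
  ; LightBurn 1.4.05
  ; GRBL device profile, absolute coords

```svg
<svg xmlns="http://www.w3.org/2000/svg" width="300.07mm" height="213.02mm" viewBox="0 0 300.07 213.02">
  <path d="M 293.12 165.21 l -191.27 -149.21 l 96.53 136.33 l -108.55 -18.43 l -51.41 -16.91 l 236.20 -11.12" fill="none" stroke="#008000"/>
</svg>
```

1 u = 1 mm; y_m = 213.02 − y.

[1] `<path>` open polyline, #008000→engrave S209 F3605: (293.12,47.81) → (101.85,197.02) → (198.38,60.69) → (89.83,79.12) → (38.42,96.03) → (274.62,107.15)

; LightBurn 1.4.05
; GRBL device profile, absolute coords
G21
G90
G00 X293.12 Y47.81
M3 S209
G01 X101.85 Y197.02 F3605
G01 X198.38 Y60.69 F3605
G01 X89.83 Y79.12 F3605
G01 X38.42 Y96.03 F3605
G01 X274.62 Y107.15 F3605
M5
G00 X0.00 Y0.00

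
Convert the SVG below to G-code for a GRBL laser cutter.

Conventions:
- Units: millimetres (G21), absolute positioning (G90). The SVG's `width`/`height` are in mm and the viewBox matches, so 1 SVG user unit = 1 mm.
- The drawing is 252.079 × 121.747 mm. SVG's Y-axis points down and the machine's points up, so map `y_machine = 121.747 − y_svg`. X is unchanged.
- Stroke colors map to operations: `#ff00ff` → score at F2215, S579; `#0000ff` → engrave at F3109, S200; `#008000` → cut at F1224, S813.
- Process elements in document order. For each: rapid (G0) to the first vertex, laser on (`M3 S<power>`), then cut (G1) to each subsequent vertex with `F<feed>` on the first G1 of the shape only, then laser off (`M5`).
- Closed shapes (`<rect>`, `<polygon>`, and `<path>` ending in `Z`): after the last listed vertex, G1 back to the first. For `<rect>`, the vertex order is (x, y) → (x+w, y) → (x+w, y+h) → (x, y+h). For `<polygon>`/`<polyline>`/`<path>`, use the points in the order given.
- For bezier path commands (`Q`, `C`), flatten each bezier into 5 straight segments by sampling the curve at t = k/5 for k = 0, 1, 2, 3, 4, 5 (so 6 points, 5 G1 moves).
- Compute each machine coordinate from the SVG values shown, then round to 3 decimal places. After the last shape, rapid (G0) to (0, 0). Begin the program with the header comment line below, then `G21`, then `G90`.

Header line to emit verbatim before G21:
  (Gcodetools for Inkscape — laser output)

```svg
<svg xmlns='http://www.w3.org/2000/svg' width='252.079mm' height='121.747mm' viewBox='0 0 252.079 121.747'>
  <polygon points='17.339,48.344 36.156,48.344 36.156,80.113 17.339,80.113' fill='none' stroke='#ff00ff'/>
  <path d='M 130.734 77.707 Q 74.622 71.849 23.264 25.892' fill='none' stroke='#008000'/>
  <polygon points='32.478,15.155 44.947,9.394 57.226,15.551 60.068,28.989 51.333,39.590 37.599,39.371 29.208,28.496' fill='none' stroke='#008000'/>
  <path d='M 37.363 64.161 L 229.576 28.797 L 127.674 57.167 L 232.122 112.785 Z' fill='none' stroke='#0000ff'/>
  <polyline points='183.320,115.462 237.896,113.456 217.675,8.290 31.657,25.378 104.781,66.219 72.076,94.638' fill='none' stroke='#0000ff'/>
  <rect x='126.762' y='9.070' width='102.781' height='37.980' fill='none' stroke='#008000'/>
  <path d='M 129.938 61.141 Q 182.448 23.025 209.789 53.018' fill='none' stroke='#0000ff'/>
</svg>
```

(Gcodetools for Inkscape — laser output)
G21
G90
G0 X17.339 Y73.403
M3 S579
G1 X36.156 Y73.403 F2215
G1 X36.156 Y41.634
G1 X17.339 Y41.634
G1 X17.339 Y73.403
M5
G0 X130.734 Y44.040
M3 S813
G1 X108.479 Y47.987 F1224
G1 X86.605 Y55.142
G1 X65.111 Y65.505
G1 X43.997 Y79.076
G1 X23.264 Y95.855
M5
G0 X32.478 Y106.592
M3 S813
G1 X44.947 Y112.353 F1224
G1 X57.226 Y106.196
G1 X60.068 Y92.758
G1 X51.333 Y82.157
G1 X37.599 Y82.376
G1 X29.208 Y93.251
G1 X32.478 Y106.592
M5
G0 X37.363 Y57.586
M3 S200
G1 X229.576 Y92.950 F3109
G1 X127.674 Y64.580
G1 X232.122 Y8.962
G1 X37.363 Y57.586
M5
G0 X183.320 Y6.285
M3 S200
G1 X237.896 Y8.291 F3109
G1 X217.675 Y113.457
G1 X31.657 Y96.369
G1 X104.781 Y55.528
G1 X72.076 Y27.109
M5
G0 X126.762 Y112.677
M3 S813
G1 X229.543 Y112.677 F1224
G1 X229.543 Y74.697
G1 X126.762 Y74.697
G1 X126.762 Y112.677
M5
G0 X129.938 Y60.606
M3 S200
G1 X149.935 Y73.128 F3109
G1 X167.919 Y80.201
G1 X183.889 Y81.826
G1 X197.846 Y78.002
G1 X209.789 Y68.729
M5
G0 X0.000 Y0.000

Since the viewBox matches the mm dimensions, user units are millimetres directly. The only transform is the Y-flip y_m = 121.747 − y_svg.

Shape 1 is a rectangle drawn with `<polygon>`. Its stroke #ff00ff means score at S579, F2215. After flipping Y the toolpath is (17.339,73.403) → (36.156,73.403) → (36.156,41.634) → (17.339,41.634) → (17.339,73.403), returning to the start.

Shape 2 is a quadratic bezier drawn with `<path>`. Its stroke #008000 means cut at S813, F1224. After flipping Y the toolpath is (130.734,44.040) → (108.479,47.987) → (86.605,55.142) → (65.111,65.505) → (43.997,79.076) → (23.264,95.855).

Shape 3 is a regular polygon drawn with `<polygon>`. Its stroke #008000 means cut at S813, F1224. After flipping Y the toolpath is (32.478,106.592) → (44.947,112.353) → (57.226,106.196) → (60.068,92.758) → (51.333,82.157) → (37.599,82.376) → (29.208,93.251) → (32.478,106.592), returning to the start.

Shape 4 is a closed polygon drawn with `<path>`. Its stroke #0000ff means engrave at S200, F3109. After flipping Y the toolpath is (37.363,57.586) → (229.576,92.950) → (127.674,64.580) → (232.122,8.962) → (37.363,57.586), returning to the start.

Shape 5 is a open polyline drawn with `<polyline>`. Its stroke #0000ff means engrave at S200, F3109. After flipping Y the toolpath is (183.320,6.285) → (237.896,8.291) → (217.675,113.457) → (31.657,96.369) → (104.781,55.528) → (72.076,27.109).

Shape 6 is a rectangle drawn with `<rect>`. Its stroke #008000 means cut at S813, F1224. After flipping Y the toolpath is (126.762,112.677) → (229.543,112.677) → (229.543,74.697) → (126.762,74.697) → (126.762,112.677), returning to the start.

Shape 7 is a quadratic bezier drawn with `<path>`. Its stroke #0000ff means engrave at S200, F3109. After flipping Y the toolpath is (129.938,60.606) → (149.935,73.128) → (167.919,80.201) → (183.889,81.826) → (197.846,78.002) → (209.789,68.729).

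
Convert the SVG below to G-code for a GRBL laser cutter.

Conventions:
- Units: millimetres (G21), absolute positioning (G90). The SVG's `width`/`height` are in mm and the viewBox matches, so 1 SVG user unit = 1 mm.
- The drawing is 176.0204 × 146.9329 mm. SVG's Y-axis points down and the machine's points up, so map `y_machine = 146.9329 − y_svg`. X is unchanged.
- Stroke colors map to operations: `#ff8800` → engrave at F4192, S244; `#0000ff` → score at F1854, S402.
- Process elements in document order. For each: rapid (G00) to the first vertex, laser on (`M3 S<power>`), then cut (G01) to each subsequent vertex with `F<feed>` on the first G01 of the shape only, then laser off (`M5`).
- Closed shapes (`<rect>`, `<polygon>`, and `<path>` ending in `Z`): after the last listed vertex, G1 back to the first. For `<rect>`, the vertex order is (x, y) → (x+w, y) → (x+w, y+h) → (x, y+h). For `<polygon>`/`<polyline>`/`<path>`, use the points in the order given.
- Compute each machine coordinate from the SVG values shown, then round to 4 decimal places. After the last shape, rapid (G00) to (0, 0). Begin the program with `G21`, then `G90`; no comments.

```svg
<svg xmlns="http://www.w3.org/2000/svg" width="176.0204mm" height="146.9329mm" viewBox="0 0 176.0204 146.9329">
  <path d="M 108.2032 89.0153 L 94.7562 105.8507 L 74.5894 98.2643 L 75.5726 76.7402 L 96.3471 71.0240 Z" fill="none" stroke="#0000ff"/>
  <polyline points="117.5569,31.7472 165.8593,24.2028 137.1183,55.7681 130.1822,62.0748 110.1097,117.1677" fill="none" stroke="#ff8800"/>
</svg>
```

G21
G90
G00 X108.2032 Y57.9176
M3 S402
G01 X94.7562 Y41.0822 F1854
G01 X74.5894 Y48.6686
G01 X75.5726 Y70.1927
G01 X96.3471 Y75.9089
G01 X108.2032 Y57.9176
M5
G00 X117.5569 Y115.1857
M3 S244
G01 X165.8593 Y122.7301 F4192
G01 X137.1183 Y91.1648
G01 X130.1822 Y84.8581
G01 X110.1097 Y29.7652
M5
G00 X0.0000 Y0.0000

1 u = 1 mm; y_m = 146.9329 − y.

[1] `<path>` regular polygon, #0000ff→score S402 F1854: (108.2032,57.9176) → (94.7562,41.0822) → (74.5894,48.6686) → (75.5726,70.1927) → (96.3471,75.9089) → (108.2032,57.9176) (closed)

[2] `<polyline>` open polyline, #ff8800→engrave S244 F4192: (117.5569,115.1857) → (165.8593,122.7301) → (137.1183,91.1648) → (130.1822,84.8581) → (110.1097,29.7652)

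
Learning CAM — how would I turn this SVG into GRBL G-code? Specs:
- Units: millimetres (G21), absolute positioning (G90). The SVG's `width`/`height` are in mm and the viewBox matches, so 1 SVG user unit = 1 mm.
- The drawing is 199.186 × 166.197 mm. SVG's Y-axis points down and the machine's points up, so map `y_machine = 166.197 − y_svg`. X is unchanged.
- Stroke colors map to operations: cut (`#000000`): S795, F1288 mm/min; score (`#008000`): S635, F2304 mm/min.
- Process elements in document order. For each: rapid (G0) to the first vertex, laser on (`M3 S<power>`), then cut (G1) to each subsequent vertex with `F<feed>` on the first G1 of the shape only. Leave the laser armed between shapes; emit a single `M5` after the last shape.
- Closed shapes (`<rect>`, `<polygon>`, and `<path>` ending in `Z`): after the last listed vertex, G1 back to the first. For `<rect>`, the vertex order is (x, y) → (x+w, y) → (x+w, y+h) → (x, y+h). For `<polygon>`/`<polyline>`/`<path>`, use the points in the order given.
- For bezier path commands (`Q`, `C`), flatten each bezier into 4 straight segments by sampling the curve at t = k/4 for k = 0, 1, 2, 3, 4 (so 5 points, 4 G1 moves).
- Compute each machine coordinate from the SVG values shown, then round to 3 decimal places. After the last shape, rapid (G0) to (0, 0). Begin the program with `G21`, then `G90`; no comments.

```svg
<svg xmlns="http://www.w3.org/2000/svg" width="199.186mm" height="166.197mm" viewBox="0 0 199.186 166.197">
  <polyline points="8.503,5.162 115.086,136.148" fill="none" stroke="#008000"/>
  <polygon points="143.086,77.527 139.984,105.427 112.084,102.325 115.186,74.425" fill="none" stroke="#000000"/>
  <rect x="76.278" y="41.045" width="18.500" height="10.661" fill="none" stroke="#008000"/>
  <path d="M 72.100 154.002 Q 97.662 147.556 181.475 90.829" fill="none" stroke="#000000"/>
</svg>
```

Since the viewBox matches the mm dimensions, user units are millimetres directly. The only transform is the Y-flip y_m = 166.197 − y_svg.

Shape 1 is a line segment drawn with `<polyline>`. Its stroke #008000 means score at S635, F2304. After flipping Y the toolpath is (8.503,161.035) → (115.086,30.049).

Shape 2 is a regular polygon drawn with `<polygon>`. Its stroke #000000 means cut at S795, F1288. After flipping Y the toolpath is (143.086,88.670) → (139.984,60.770) → (112.084,63.872) → (115.186,91.772) → (143.086,88.670), returning to the start.

Shape 3 is a rectangle drawn with `<rect>`. Its stroke #008000 means score at S635, F2304. After flipping Y the toolpath is (76.278,125.152) → (94.778,125.152) → (94.778,114.491) → (76.278,114.491) → (76.278,125.152), returning to the start.

Shape 4 is a quadratic bezier drawn with `<path>`. Its stroke #000000 means cut at S795, F1288. After flipping Y the toolpath is (72.100,12.195) → (88.522,18.561) → (112.225,31.211) → (143.209,50.147) → (181.475,75.368).

G21
G90
G0 X8.503 Y161.035
M3 S635
G1 X115.086 Y30.049 F2304
G0 X143.086 Y88.670
M3 S795
G1 X139.984 Y60.770 F1288
G1 X112.084 Y63.872
G1 X115.186 Y91.772
G1 X143.086 Y88.670
G0 X76.278 Y125.152
M3 S635
G1 X94.778 Y125.152 F2304
G1 X94.778 Y114.491
G1 X76.278 Y114.491
G1 X76.278 Y125.152
G0 X72.100 Y12.195
M3 S795
G1 X88.522 Y18.561 F1288
G1 X112.225 Y31.211
G1 X143.209 Y50.147
G1 X181.475 Y75.368
M5
G0 X0.000 Y0.000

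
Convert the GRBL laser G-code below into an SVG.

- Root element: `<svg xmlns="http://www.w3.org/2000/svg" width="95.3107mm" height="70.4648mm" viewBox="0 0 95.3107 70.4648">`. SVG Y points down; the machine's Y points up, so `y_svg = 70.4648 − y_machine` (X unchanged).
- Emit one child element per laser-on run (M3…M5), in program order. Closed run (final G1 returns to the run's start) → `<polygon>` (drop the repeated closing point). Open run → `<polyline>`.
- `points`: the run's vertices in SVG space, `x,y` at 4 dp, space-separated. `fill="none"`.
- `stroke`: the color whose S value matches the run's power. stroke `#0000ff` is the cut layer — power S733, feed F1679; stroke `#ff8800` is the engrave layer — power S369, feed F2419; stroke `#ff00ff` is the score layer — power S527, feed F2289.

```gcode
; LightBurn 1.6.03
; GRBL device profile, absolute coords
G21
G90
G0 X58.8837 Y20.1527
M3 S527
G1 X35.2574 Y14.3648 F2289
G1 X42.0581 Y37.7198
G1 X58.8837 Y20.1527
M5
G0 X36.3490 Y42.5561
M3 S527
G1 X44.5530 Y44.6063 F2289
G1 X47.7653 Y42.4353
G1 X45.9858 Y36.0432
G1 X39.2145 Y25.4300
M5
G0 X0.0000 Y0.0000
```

y_svg = 70.4648 − y_m. Every run uses S527, so all elements get stroke `#ff00ff` (score).

[1] closed run; points: 58.8837,50.3121 35.2574,56.1000 42.0581,32.7450

[2] open run; points: 36.3490,27.9087 44.5530,25.8585 47.7653,28.0295 45.9858,34.4216 39.2145,45.0348

<svg xmlns="http://www.w3.org/2000/svg" width="95.3107mm" height="70.4648mm" viewBox="0 0 95.3107 70.4648">
  <polygon points="58.8837,50.3121 35.2574,56.1000 42.0581,32.7450" fill="none" stroke="#ff00ff"/>
  <polyline points="36.3490,27.9087 44.5530,25.8585 47.7653,28.0295 45.9858,34.4216 39.2145,45.0348" fill="none" stroke="#ff00ff"/>
</svg>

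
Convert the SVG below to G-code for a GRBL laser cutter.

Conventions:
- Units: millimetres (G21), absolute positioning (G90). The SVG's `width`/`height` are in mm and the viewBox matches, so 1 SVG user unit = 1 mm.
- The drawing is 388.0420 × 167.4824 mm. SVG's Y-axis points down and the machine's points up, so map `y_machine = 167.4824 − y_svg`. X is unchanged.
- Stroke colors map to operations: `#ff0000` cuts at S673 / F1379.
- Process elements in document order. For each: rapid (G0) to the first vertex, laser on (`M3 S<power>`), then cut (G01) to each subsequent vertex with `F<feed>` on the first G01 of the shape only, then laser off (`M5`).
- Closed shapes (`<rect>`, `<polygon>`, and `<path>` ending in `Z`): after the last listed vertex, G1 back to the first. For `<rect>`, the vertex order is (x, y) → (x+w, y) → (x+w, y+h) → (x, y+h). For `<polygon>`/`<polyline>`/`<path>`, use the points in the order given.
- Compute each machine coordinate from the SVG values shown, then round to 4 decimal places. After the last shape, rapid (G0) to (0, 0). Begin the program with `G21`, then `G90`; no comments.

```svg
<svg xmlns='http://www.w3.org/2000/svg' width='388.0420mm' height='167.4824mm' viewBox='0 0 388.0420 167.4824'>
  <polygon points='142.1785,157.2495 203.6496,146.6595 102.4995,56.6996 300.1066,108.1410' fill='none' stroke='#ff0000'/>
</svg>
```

viewBox `0 0 388.0420 167.4824` with mm width/height → 1 unit = 1 mm. Flip: y_m = 167.4824 − y_svg.

**Shape 1** — `<polygon>` closed polygon, stroke `#ff0000` → cut (S673, F1379). Machine vertices: (142.1785,10.2329) → (203.6496,20.8229) → (102.4995,110.7828) → (300.1066,59.3414) → (142.1785,10.2329). Closed: final G1 returns to the first vertex.

G21
G90
G0 X142.1785 Y10.2329
M3 S673
G01 X203.6496 Y20.8229 F1379
G01 X102.4995 Y110.7828
G01 X300.1066 Y59.3414
G01 X142.1785 Y10.2329
M5
G0 X0.0000 Y0.0000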